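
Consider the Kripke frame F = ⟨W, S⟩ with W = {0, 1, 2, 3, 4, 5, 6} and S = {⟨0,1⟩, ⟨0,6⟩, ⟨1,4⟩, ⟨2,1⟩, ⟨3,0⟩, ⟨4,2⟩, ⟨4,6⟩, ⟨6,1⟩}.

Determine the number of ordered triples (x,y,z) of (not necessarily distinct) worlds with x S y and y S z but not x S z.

9

Enumerating: (0,1,4), (1,4,2), (1,4,6), (2,1,4), (3,0,1), (3,0,6), (4,2,1), (4,6,1), (6,1,4).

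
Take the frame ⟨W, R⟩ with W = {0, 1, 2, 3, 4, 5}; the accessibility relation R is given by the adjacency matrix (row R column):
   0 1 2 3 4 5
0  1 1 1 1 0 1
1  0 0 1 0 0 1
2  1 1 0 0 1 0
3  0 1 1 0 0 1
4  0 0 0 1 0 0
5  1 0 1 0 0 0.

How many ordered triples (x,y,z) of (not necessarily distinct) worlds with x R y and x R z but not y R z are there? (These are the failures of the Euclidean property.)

28

Enumerating: (0,1,0), (0,1,1), (0,1,3), (0,2,2), (0,2,3), (0,2,5), (0,3,0), (0,3,3), (0,5,1), (0,5,3), (0,5,5), (1,2,2), … and 16 more.
Total: 28.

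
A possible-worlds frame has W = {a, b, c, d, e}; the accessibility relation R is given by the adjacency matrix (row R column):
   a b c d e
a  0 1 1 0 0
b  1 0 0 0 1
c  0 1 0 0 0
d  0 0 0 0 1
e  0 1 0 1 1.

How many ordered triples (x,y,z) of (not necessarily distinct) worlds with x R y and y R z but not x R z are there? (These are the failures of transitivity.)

11

Enumerating: (a,b,a), (a,b,e), (b,a,b), (b,a,c), (b,e,b), (b,e,d), (c,b,a), (c,b,e), (d,e,b), (d,e,d), (e,b,a).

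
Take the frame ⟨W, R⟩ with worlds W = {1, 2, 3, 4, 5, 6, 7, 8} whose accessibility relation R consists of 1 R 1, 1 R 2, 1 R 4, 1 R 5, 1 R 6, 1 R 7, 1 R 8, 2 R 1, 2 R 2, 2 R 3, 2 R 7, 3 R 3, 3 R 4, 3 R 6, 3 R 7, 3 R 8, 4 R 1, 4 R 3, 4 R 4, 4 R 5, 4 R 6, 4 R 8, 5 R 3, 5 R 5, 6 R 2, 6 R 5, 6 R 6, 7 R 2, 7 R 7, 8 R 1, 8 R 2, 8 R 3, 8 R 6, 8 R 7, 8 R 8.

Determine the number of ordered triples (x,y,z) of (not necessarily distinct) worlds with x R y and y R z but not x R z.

38

Enumerating: (1,2,3), (1,4,3), (1,5,3), (1,8,3), (2,1,4), (2,1,5), (2,1,6), (2,1,8), (2,3,4), (2,3,6), (2,3,8), (3,4,1), … and 26 more.
Total: 38.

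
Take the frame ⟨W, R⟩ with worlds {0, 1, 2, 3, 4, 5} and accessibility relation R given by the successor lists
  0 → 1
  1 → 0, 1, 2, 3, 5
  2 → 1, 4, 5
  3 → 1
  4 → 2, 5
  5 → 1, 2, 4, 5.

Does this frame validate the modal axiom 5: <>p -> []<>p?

By correspondence theory, 5 is valid on a frame iff R is Euclidean.
Euclidean: no — 1 R 0 and 1 R 2, but not 0 R 2.

No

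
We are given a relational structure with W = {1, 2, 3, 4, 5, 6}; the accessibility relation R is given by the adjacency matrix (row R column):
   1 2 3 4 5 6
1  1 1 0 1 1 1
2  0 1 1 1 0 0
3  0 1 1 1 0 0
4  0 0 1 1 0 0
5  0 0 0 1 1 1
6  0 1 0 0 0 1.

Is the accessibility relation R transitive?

Transitive: no — 1 R 2 and 2 R 3, but not 1 R 3.

No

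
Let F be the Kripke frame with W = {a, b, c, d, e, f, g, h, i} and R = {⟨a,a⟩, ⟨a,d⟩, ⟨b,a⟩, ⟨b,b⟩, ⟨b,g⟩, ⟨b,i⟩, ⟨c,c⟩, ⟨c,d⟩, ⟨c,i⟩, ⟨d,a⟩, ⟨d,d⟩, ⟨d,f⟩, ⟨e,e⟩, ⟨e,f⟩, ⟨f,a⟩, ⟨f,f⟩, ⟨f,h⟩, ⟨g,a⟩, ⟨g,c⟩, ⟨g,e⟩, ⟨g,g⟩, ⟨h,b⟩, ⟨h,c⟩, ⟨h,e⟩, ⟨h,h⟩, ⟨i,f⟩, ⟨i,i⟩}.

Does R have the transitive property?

No

Transitive: no — a R d and d R f, but not a R f.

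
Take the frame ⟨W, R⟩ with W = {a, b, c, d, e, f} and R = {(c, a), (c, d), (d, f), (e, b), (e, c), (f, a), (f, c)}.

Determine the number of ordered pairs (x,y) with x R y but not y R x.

7

Enumerating: (c,a), (c,d), (d,f), (e,b), (e,c), (f,a), (f,c).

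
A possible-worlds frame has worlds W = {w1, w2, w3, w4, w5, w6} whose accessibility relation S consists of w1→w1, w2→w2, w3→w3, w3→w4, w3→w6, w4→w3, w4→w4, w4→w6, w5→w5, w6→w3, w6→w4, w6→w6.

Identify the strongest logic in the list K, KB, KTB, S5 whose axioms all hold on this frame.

Symmetric (axiom B): yes — every pair in S has its reverse in S.
Reflexive (axiom T): yes — every world is S-related to itself.
Euclidean (axiom 5): yes — any two successors of a common world are S-related.
So F validates K, KB, KTB, S5. The strongest is S5.

S5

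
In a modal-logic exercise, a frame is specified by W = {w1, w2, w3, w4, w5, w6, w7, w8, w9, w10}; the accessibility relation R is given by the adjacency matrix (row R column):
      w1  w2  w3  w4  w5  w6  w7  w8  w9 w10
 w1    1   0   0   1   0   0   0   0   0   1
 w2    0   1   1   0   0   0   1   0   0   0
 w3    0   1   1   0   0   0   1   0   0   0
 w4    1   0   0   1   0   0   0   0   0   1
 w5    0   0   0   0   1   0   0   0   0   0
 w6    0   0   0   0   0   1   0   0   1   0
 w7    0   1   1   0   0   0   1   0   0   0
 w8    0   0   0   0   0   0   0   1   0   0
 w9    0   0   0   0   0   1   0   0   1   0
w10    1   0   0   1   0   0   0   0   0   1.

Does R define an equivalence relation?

Reflexive: yes — every world is R-related to itself.
Symmetric: yes — every pair in R has its reverse in R.
Transitive: yes — every two-step R-path is closed by a direct edge.
So R is an equivalence relation.

Yes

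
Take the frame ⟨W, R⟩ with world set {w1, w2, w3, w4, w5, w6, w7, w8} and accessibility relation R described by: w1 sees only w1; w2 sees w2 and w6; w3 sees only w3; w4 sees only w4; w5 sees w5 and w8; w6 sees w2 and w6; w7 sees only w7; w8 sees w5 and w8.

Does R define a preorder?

Yes

Reflexive: yes — every world is R-related to itself.
Transitive: yes — every two-step R-path is closed by a direct edge.
So R is a preorder.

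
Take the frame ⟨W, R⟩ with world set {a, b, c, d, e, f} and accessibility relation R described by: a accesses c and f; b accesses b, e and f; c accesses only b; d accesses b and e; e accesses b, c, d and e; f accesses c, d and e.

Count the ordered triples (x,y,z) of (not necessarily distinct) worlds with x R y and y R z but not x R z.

16

Enumerating: (a,c,b), (a,f,d), (a,f,e), (b,e,c), (b,e,d), (b,f,c), (b,f,d), (c,b,e), (c,b,f), (d,b,f), (d,e,c), (d,e,d), (e,b,f), (f,c,b), (f,d,b), (f,e,b).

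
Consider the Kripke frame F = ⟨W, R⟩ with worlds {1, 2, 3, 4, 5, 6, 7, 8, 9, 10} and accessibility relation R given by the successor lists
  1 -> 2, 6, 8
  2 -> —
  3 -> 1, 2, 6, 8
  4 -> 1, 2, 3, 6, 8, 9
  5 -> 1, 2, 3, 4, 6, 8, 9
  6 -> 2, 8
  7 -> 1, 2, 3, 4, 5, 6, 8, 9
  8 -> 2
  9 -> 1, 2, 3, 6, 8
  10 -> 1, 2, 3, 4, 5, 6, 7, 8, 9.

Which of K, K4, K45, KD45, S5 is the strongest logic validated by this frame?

K4

Transitive (axiom 4): yes — every two-step R-path is closed by a direct edge.
Euclidean (axiom 5): no — 1 R 2 and 1 R 6, but not 2 R 6.
Serial (axiom D): no — 2 has no R-successor.
Reflexive (axiom T): no — 1 is not related to itself.
So F validates K, K4; K45 would additionally require R to be Euclidean. The strongest is K4.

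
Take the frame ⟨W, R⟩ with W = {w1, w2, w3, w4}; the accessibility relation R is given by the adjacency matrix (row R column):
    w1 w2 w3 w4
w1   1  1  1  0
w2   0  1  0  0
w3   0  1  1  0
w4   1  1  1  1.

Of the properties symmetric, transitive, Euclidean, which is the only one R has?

Symmetric: no — w1 R w2 but not w2 R w1.
Transitive: yes — every two-step R-path is closed by a direct edge.
Euclidean: no — w1 R w2 and w1 R w3, but not w2 R w3.
Only transitive holds.

transitive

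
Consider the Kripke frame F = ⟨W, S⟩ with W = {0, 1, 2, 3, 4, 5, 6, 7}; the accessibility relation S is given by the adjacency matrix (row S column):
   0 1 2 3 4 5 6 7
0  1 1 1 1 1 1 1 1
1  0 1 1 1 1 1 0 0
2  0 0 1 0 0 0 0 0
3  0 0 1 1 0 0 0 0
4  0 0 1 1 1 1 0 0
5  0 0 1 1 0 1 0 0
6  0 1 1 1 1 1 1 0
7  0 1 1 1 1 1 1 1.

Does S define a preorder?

Reflexive: yes — every world is S-related to itself.
Transitive: yes — every two-step S-path is closed by a direct edge.
So S is a preorder.

Yes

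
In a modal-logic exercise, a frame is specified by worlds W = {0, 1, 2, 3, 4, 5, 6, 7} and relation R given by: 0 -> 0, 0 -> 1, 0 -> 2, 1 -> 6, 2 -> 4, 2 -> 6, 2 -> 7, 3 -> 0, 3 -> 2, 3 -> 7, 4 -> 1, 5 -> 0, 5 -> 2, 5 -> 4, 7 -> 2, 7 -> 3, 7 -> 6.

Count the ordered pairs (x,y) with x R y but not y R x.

12

Enumerating: (0,1), (0,2), (1,6), (2,4), (2,6), (3,0), (3,2), (4,1), (5,0), (5,2), (5,4), (7,6).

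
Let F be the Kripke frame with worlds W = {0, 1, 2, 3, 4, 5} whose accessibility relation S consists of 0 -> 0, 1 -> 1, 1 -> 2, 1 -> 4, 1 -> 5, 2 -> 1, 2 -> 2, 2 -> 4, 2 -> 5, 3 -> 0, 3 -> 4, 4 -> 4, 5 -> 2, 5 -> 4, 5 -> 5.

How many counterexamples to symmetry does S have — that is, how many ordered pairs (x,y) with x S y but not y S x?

6

Enumerating: (1,4), (1,5), (2,4), (3,0), (3,4), (5,4).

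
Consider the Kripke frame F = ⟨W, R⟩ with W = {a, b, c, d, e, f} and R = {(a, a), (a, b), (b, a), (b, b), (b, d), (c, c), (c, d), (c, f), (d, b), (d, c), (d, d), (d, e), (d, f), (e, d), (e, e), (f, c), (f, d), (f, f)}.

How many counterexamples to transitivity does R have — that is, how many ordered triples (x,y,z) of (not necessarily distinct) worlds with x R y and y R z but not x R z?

Enumerating: (a,b,d), (b,d,c), (b,d,e), (b,d,f), (c,d,b), (c,d,e), (d,b,a), (e,d,b), (e,d,c), (e,d,f), (f,d,b), (f,d,e).

12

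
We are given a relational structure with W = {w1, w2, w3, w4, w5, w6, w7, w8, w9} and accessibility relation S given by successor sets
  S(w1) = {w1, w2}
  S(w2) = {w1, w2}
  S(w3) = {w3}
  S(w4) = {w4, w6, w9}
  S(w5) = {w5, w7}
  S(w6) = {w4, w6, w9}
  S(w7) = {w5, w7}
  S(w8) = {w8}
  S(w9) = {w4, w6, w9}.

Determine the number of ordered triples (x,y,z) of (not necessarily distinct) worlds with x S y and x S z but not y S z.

0

S is Euclidean; there are no such tuples.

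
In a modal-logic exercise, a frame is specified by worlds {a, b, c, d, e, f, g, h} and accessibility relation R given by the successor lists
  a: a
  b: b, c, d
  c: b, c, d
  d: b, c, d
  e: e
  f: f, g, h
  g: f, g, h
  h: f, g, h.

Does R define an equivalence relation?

Yes

Reflexive: yes — every world is R-related to itself.
Symmetric: yes — every pair in R has its reverse in R.
Transitive: yes — every two-step R-path is closed by a direct edge.
So R is an equivalence relation.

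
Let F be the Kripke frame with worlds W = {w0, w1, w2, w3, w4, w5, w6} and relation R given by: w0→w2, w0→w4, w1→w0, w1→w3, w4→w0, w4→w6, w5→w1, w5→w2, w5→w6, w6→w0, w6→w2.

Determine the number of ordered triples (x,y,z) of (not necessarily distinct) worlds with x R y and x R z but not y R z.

22

Enumerating: (w0,w2,w2), (w0,w2,w4), (w0,w4,w2), (w0,w4,w4), (w1,w0,w0), (w1,w0,w3), (w1,w3,w0), (w1,w3,w3), (w4,w0,w0), (w4,w0,w6), (w4,w6,w6), (w5,w1,w1), … and 10 more.
Total: 22.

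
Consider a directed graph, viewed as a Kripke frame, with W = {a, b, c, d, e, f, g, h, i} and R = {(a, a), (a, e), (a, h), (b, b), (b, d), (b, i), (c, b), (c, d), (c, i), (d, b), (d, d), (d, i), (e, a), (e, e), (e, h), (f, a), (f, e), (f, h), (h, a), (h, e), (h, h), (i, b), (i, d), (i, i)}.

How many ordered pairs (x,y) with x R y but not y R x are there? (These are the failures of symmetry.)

6

Enumerating: (c,b), (c,d), (c,i), (f,a), (f,e), (f,h).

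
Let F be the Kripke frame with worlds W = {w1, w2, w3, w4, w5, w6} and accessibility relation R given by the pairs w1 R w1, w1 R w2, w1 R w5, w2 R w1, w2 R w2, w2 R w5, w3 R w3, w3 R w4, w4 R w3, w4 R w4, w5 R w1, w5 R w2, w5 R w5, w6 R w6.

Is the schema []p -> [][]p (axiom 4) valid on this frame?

Yes

Axiom 4 corresponds to the accessibility relation being transitive.
Transitive: yes — every two-step R-path is closed by a direct edge.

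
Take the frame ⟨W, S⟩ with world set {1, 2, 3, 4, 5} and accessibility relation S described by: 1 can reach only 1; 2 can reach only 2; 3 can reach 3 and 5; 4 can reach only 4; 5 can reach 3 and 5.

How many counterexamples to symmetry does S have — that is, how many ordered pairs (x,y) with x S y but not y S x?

0

S is symmetric; there are no such tuples.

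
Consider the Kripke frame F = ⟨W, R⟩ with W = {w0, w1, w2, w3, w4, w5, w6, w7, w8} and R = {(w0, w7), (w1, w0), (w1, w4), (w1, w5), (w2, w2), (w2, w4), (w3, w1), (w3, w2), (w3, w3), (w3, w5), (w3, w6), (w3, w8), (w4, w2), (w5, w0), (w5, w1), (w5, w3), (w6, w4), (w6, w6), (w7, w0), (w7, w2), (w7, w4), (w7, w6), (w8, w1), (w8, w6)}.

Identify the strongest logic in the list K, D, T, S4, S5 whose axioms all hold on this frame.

D

Serial (axiom D): yes — every world has a successor (e.g. w0 R w7).
Reflexive (axiom T): no — w0 is not related to itself.
Transitive (axiom 4): no — w0 R w7 and w7 R w2, but not w0 R w2.
Euclidean (axiom 5): no — w1 R w0 and w1 R w4, but not w0 R w4.
So F validates K, D; T would additionally require R to be reflexive. The strongest is D.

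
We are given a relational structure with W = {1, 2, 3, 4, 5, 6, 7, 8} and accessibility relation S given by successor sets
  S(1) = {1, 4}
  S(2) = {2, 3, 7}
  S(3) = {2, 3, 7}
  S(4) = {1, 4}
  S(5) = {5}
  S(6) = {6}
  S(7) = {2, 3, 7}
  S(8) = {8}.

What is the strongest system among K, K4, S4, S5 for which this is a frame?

Transitive (axiom 4): yes — every two-step S-path is closed by a direct edge.
Reflexive (axiom T): yes — every world is S-related to itself.
Euclidean (axiom 5): yes — any two successors of a common world are S-related.
So F validates K, K4, S4, S5. The strongest is S5.

S5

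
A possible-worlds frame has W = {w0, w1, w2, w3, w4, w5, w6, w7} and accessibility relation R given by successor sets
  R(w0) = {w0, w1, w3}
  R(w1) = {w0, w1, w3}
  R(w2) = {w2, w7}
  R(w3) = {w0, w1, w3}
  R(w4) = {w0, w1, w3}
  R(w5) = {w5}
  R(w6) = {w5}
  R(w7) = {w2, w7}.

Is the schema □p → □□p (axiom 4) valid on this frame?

Axiom 4 corresponds to the accessibility relation being transitive.
Transitive: yes — every two-step R-path is closed by a direct edge.

Yes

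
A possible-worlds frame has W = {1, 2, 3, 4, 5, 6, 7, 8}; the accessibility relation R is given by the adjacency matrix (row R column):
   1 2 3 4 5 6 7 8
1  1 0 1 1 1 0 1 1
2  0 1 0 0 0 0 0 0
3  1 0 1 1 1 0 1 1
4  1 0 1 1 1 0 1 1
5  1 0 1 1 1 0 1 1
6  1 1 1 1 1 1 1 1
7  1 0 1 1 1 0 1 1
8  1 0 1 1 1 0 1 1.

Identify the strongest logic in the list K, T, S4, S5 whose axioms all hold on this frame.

Reflexive (axiom T): yes — every world is R-related to itself.
Transitive (axiom 4): yes — every two-step R-path is closed by a direct edge.
Euclidean (axiom 5): no — 6 R 1 and 6 R 2, but not 1 R 2.
So F validates K, T, S4; S5 would additionally require R to be Euclidean. The strongest is S4.

S4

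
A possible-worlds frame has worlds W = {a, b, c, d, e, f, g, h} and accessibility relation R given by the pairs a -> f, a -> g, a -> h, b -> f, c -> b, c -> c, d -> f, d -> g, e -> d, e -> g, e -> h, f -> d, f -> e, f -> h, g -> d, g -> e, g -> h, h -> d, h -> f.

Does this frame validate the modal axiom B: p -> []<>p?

No

By correspondence theory, B is valid on a frame iff R is symmetric.
Symmetric: no — a R f but not f R a.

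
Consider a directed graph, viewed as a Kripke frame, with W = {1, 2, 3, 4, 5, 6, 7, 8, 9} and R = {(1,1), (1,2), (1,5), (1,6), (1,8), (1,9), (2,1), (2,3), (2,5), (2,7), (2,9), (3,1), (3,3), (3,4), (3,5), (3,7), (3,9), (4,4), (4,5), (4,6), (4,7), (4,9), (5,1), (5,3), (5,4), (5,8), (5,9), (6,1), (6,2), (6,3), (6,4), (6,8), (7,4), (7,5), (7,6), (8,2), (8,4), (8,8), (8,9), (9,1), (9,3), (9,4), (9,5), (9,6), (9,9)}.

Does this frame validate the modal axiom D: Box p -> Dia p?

Axiom D corresponds to the accessibility relation being serial.
Serial: yes — every world has a successor (e.g. 1 R 1).

Yes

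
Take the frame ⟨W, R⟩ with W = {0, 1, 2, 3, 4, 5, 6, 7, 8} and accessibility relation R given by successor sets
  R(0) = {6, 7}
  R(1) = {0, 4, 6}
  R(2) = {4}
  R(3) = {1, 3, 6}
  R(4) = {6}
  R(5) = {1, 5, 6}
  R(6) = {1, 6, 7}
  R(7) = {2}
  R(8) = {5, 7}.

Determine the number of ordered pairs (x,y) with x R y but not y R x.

14

Enumerating: (0,6), (0,7), (1,0), (1,4), (2,4), (3,1), (3,6), (4,6), (5,1), (5,6), (6,7), (7,2), (8,5), (8,7).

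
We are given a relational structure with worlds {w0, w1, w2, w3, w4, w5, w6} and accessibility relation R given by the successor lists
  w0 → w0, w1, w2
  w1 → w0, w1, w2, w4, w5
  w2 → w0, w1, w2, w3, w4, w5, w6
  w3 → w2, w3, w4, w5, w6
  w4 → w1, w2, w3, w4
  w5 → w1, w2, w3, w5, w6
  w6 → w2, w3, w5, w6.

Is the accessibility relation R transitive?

Transitive: no — w0 R w1 and w1 R w4, but not w0 R w4.

No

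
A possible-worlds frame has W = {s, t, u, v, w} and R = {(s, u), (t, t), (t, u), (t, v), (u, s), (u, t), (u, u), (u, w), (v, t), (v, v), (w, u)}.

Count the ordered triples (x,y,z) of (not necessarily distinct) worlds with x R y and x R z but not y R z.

Enumerating: (t,u,v), (t,v,u), (u,s,s), (u,s,t), (u,s,w), (u,t,s), (u,t,w), (u,w,s), (u,w,t), (u,w,w).

10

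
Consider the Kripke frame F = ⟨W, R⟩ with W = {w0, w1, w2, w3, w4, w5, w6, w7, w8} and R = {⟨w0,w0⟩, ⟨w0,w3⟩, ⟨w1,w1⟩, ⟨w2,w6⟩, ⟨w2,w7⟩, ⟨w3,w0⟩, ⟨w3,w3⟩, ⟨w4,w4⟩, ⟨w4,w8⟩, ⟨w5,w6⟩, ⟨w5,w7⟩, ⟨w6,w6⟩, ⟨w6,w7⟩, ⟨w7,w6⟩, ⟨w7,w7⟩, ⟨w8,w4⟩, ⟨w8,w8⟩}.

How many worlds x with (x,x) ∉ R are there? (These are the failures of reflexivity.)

2

Enumerating: w2, w5.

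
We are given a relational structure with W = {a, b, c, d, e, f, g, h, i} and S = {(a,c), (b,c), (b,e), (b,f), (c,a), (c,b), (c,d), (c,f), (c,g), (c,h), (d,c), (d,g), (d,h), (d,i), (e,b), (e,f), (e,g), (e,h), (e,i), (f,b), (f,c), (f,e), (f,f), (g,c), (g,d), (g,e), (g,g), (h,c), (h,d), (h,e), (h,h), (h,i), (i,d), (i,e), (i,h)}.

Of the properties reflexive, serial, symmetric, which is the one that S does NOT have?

reflexive

Reflexive: no — a is not related to itself.
Serial: yes — every world has a successor (e.g. a S c).
Symmetric: yes — every pair in S has its reverse in S.
Only reflexive fails.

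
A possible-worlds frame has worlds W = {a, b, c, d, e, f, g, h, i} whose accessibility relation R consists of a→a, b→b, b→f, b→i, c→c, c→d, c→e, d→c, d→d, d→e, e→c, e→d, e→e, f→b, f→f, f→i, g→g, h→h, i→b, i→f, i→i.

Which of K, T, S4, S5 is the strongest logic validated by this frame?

S5

Reflexive (axiom T): yes — every world is R-related to itself.
Transitive (axiom 4): yes — every two-step R-path is closed by a direct edge.
Euclidean (axiom 5): yes — any two successors of a common world are R-related.
So F validates K, T, S4, S5. The strongest is S5.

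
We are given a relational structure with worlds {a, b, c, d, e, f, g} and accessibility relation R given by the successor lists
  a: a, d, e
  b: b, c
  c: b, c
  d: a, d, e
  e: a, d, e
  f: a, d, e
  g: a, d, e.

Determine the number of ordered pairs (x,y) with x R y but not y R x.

Enumerating: (f,a), (f,d), (f,e), (g,a), (g,d), (g,e).

6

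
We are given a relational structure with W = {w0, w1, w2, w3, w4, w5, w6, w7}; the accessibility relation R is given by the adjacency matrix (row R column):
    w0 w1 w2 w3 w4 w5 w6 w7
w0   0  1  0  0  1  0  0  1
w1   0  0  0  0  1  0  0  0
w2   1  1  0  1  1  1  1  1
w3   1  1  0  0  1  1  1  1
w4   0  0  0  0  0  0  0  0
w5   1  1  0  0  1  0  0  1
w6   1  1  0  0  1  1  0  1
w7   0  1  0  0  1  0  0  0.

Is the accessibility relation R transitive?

Yes

Transitive: yes — every two-step R-path is closed by a direct edge.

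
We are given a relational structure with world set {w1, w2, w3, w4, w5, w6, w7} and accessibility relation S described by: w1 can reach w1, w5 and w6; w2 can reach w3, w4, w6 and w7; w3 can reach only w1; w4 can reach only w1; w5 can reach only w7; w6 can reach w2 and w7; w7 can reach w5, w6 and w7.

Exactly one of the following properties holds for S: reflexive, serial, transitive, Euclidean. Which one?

Reflexive: no — w2 is not related to itself.
Serial: yes — every world has a successor (e.g. w1 S w1).
Transitive: no — w1 S w5 and w5 S w7, but not w1 S w7.
Euclidean: no — w1 S w5 and w1 S w6, but not w5 S w6.
Only serial holds.

serial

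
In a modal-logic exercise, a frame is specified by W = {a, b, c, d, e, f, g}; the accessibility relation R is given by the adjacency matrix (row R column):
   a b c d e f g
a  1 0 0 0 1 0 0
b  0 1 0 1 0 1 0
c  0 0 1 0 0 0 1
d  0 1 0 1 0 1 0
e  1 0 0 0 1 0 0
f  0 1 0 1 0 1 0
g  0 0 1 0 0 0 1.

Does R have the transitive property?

Transitive: yes — every two-step R-path is closed by a direct edge.

Yes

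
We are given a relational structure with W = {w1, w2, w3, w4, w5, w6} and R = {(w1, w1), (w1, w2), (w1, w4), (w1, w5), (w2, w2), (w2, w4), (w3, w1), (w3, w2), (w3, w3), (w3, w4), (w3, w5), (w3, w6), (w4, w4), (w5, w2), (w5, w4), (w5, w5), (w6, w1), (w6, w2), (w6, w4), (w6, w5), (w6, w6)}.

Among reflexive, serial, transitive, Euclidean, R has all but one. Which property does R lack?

Reflexive: yes — every world is R-related to itself.
Serial: yes — every world has a successor (e.g. w1 R w1).
Transitive: yes — every two-step R-path is closed by a direct edge.
Euclidean: no — w1 R w2 and w1 R w5, but not w2 R w5.
Only Euclidean fails.

Euclidean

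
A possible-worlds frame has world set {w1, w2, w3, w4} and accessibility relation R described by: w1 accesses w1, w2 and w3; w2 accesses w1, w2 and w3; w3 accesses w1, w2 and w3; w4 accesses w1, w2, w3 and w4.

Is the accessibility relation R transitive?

Transitive: yes — every two-step R-path is closed by a direct edge.

Yes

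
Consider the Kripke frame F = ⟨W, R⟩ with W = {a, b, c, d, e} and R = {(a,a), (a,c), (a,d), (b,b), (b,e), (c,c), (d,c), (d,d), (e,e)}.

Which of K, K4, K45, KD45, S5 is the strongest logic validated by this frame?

Transitive (axiom 4): yes — every two-step R-path is closed by a direct edge.
Euclidean (axiom 5): no — a R c and a R d, but not c R d.
Serial (axiom D): yes — every world has a successor (e.g. a R a).
Reflexive (axiom T): yes — every world is R-related to itself.
So F validates K, K4; K45 would additionally require R to be Euclidean. The strongest is K4.

K4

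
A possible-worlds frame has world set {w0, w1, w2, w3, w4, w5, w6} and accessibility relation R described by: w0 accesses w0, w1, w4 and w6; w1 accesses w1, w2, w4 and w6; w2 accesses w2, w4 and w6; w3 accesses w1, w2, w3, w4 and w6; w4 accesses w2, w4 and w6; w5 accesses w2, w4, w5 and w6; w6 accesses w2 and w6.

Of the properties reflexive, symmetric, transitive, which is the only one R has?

Reflexive: yes — every world is R-related to itself.
Symmetric: no — w0 R w1 but not w1 R w0.
Transitive: no — w0 R w1 and w1 R w2, but not w0 R w2.
Only reflexive holds.

reflexive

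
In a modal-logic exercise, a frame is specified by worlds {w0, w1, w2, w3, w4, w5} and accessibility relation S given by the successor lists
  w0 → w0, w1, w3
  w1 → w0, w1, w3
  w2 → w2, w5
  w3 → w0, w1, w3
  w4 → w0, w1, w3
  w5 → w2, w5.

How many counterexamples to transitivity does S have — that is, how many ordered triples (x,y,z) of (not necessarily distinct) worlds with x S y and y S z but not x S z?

0

S is transitive; there are no such tuples.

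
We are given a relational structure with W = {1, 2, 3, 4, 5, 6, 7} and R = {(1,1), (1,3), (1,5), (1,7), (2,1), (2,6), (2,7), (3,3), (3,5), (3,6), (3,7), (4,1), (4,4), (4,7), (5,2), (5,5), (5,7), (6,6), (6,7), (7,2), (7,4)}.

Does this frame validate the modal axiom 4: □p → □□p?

Axiom 4 corresponds to the accessibility relation being transitive.
Transitive: no — 1 R 3 and 3 R 6, but not 1 R 6.

No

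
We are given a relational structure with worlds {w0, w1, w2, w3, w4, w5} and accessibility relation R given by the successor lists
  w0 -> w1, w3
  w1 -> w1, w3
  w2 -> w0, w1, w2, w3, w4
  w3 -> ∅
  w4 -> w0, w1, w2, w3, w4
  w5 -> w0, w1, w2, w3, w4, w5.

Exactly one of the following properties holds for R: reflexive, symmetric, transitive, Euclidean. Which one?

Reflexive: no — w0 is not related to itself.
Symmetric: no — w0 R w1 but not w1 R w0.
Transitive: yes — every two-step R-path is closed by a direct edge.
Euclidean: no — w0 R w3 and w0 R w1, but not w3 R w1.
Only transitive holds.

transitive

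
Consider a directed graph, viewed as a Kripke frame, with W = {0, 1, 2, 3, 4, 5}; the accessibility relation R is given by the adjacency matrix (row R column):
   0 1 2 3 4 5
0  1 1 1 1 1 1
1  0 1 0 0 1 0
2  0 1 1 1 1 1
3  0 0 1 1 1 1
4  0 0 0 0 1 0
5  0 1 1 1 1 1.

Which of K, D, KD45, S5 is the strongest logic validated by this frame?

D

Serial (axiom D): yes — every world has a successor (e.g. 0 R 0).
Euclidean (axiom 5): no — 0 R 1 and 0 R 2, but not 1 R 2.
Transitive (axiom 4): no — 3 R 2 and 2 R 1, but not 3 R 1.
Reflexive (axiom T): yes — every world is R-related to itself.
So F validates K, D; KD45 would additionally require R to be Euclidean and transitive. The strongest is D.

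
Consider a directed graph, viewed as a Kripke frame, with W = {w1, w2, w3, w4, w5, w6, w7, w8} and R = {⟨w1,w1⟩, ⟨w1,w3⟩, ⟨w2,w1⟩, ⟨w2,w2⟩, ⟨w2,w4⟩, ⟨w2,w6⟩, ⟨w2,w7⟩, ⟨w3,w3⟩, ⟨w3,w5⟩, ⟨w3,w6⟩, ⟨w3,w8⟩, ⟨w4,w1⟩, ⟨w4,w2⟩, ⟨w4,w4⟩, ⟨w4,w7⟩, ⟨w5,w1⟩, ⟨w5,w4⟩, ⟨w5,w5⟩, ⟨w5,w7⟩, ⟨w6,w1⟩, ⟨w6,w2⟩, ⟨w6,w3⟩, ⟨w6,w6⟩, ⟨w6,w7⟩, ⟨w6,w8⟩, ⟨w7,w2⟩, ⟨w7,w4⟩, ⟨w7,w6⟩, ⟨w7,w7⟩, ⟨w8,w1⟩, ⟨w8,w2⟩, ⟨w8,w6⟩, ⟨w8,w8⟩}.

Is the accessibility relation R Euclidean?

No

Euclidean: no — w2 R w1 and w2 R w4, but not w1 R w4.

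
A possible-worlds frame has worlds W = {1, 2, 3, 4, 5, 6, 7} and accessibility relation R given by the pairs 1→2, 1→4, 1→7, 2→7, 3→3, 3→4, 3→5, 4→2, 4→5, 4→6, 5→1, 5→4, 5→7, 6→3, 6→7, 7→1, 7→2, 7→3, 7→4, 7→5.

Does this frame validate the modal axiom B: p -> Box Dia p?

No

Axiom B corresponds to the accessibility relation being symmetric.
Symmetric: no — 1 R 2 but not 2 R 1.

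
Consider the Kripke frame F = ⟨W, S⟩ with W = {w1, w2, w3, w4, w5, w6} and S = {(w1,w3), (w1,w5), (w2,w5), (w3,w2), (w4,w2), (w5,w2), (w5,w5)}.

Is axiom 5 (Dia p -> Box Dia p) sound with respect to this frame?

The schema 5 characterises exactly the Euclidean frames.
Euclidean: no — w1 S w3 and w1 S w5, but not w3 S w5.

No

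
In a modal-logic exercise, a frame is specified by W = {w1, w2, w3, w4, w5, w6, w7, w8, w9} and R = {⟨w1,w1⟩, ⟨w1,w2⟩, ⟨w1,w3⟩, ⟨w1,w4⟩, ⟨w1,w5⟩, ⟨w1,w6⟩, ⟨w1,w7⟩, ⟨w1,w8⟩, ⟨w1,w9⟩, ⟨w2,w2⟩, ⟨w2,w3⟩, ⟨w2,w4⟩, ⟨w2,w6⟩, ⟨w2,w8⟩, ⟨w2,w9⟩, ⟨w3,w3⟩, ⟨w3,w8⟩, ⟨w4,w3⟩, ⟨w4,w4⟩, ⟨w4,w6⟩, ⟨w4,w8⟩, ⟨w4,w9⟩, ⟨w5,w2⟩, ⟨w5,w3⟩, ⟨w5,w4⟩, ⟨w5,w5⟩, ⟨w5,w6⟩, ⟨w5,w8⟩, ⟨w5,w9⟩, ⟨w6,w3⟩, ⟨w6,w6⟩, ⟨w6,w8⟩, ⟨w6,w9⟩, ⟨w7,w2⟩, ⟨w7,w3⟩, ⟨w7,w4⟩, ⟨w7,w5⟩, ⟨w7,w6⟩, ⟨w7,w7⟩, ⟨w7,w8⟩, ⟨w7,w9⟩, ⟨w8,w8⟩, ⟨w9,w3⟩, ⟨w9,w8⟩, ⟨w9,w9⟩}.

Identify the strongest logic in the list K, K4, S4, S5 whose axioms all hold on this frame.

Transitive (axiom 4): yes — every two-step R-path is closed by a direct edge.
Reflexive (axiom T): yes — every world is R-related to itself.
Euclidean (axiom 5): no — w1 R w2 and w1 R w5, but not w2 R w5.
So F validates K, K4, S4; S5 would additionally require R to be Euclidean. The strongest is S4.

S4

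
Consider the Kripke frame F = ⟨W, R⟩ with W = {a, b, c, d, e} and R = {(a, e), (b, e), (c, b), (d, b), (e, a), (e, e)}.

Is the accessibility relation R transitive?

No

Transitive: no — b R e and e R a, but not b R a.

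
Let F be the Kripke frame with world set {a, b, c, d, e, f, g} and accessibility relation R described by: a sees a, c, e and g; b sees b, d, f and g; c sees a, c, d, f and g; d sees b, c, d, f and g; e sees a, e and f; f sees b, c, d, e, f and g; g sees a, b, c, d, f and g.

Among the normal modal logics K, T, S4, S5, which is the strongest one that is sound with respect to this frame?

Reflexive (axiom T): yes — every world is R-related to itself.
Transitive (axiom 4): no — a R c and c R d, but not a R d.
Euclidean (axiom 5): no — a R c and a R e, but not c R e.
So F validates K, T; S4 would additionally require R to be transitive. The strongest is T.

T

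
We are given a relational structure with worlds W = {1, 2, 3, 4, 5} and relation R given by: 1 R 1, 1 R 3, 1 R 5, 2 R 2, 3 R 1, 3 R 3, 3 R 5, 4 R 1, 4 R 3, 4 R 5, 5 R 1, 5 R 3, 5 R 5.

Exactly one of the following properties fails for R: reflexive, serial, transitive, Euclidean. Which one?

Reflexive: no — 4 is not related to itself.
Serial: yes — every world has a successor (e.g. 1 R 1).
Transitive: yes — every two-step R-path is closed by a direct edge.
Euclidean: yes — any two successors of a common world are R-related.
Only reflexive fails.

reflexive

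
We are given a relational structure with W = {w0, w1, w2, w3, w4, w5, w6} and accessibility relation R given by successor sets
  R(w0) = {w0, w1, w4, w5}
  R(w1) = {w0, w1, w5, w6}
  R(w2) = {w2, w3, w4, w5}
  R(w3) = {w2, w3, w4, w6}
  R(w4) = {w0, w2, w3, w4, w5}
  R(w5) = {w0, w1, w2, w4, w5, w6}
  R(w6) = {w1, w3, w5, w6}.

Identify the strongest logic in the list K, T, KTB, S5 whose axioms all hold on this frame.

KTB

Reflexive (axiom T): yes — every world is R-related to itself.
Symmetric (axiom B): yes — every pair in R has its reverse in R.
Euclidean (axiom 5): no — w0 R w1 and w0 R w4, but not w1 R w4.
So F validates K, T, KTB; S5 would additionally require R to be Euclidean. The strongest is KTB.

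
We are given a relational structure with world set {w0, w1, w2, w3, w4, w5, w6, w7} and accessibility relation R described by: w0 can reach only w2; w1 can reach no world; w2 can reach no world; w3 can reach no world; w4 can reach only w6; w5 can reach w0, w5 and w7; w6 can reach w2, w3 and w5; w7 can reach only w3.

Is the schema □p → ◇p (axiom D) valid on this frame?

No

Axiom D corresponds to the accessibility relation being serial.
Serial: no — w1 has no R-successor.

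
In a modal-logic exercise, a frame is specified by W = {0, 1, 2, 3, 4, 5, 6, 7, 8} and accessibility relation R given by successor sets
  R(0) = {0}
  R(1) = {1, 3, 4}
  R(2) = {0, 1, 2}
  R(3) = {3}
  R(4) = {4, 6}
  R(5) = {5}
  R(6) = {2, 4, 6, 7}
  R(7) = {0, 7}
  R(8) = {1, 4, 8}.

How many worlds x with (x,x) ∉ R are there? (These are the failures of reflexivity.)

0

R is reflexive; there are no such worlds.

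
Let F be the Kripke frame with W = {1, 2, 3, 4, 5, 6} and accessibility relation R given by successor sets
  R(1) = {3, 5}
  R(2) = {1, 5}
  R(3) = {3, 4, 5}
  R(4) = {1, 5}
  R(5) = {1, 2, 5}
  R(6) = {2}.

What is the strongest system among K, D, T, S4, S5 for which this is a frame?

Serial (axiom D): yes — every world has a successor (e.g. 1 R 3).
Reflexive (axiom T): no — 1 is not related to itself.
Transitive (axiom 4): no — 1 R 3 and 3 R 4, but not 1 R 4.
Euclidean (axiom 5): no — 1 R 5 and 1 R 3, but not 5 R 3.
So F validates K, D; T would additionally require R to be reflexive. The strongest is D.

D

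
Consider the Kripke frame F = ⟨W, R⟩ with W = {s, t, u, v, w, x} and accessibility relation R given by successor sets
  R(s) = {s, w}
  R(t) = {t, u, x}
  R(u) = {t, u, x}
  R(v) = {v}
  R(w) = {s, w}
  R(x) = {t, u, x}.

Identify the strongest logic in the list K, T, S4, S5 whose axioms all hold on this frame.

S5

Reflexive (axiom T): yes — every world is R-related to itself.
Transitive (axiom 4): yes — every two-step R-path is closed by a direct edge.
Euclidean (axiom 5): yes — any two successors of a common world are R-related.
So F validates K, T, S4, S5. The strongest is S5.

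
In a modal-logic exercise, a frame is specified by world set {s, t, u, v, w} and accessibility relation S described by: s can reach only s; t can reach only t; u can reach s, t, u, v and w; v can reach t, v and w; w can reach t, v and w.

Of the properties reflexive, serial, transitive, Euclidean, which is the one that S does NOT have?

Euclidean

Reflexive: yes — every world is S-related to itself.
Serial: yes — every world has a successor (e.g. s S s).
Transitive: yes — every two-step S-path is closed by a direct edge.
Euclidean: no — u S s and u S t, but not s S t.
Only Euclidean fails.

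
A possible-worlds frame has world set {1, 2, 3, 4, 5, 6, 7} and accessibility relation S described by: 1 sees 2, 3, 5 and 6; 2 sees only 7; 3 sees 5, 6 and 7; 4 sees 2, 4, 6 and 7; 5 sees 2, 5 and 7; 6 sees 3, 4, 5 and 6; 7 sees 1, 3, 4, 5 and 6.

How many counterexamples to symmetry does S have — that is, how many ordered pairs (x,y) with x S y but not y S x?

Enumerating: (1,2), (1,3), (1,5), (1,6), (2,7), (3,5), (4,2), (5,2), (6,5), (7,1), (7,6).

11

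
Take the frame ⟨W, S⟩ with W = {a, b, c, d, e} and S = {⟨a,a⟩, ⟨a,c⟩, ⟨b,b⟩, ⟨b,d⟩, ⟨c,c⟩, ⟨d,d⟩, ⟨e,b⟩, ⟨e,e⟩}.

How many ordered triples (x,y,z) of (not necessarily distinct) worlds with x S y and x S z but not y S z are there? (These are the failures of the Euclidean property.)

Enumerating: (a,c,a), (b,d,b), (e,b,e).

3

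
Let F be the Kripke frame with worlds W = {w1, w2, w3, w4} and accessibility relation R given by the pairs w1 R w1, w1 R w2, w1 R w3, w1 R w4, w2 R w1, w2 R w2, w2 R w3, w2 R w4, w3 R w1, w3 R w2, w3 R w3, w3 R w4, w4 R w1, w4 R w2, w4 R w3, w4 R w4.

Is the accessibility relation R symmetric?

Symmetric: yes — every pair in R has its reverse in R.

Yes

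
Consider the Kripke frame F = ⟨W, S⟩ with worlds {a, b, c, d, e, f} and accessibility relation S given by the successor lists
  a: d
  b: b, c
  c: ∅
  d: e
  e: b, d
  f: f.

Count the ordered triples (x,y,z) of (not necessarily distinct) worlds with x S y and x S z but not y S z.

7

Enumerating: (a,d,d), (b,c,b), (b,c,c), (d,e,e), (e,b,d), (e,d,b), (e,d,d).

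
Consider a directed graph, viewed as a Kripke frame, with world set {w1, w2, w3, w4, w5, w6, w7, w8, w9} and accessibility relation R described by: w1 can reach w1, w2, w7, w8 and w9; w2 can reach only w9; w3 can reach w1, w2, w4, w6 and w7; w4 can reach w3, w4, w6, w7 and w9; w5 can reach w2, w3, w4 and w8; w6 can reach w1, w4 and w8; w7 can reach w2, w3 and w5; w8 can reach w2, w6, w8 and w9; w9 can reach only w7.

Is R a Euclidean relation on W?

No

Euclidean: no — w1 R w2 and w1 R w7, but not w2 R w7.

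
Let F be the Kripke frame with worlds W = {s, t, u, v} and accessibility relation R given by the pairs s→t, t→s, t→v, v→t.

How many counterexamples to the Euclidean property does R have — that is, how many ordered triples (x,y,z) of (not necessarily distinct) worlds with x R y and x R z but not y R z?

6

Enumerating: (s,t,t), (t,s,s), (t,s,v), (t,v,s), (t,v,v), (v,t,t).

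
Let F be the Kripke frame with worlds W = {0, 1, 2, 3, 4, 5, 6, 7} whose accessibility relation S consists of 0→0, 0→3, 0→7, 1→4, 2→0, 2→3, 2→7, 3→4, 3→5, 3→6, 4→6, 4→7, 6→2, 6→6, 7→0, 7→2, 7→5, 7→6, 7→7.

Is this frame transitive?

No

Transitive: no — 0 S 3 and 3 S 4, but not 0 S 4.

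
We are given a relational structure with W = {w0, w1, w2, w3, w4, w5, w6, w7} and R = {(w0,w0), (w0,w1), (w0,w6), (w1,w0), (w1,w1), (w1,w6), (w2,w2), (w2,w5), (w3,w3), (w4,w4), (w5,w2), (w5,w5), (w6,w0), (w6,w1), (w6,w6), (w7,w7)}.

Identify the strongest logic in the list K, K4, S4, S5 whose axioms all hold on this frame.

Transitive (axiom 4): yes — every two-step R-path is closed by a direct edge.
Reflexive (axiom T): yes — every world is R-related to itself.
Euclidean (axiom 5): yes — any two successors of a common world are R-related.
So F validates K, K4, S4, S5. The strongest is S5.

S5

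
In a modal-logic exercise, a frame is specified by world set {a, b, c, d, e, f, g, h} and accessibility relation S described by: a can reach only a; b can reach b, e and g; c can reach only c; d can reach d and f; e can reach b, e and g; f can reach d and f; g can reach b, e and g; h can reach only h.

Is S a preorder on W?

Reflexive: yes — every world is S-related to itself.
Transitive: yes — every two-step S-path is closed by a direct edge.
So S is a preorder.

Yes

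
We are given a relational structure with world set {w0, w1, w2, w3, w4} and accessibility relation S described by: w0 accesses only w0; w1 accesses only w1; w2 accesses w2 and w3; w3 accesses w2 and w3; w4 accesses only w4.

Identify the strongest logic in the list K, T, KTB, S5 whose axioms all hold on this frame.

S5

Reflexive (axiom T): yes — every world is S-related to itself.
Symmetric (axiom B): yes — every pair in S has its reverse in S.
Euclidean (axiom 5): yes — any two successors of a common world are S-related.
So F validates K, T, KTB, S5. The strongest is S5.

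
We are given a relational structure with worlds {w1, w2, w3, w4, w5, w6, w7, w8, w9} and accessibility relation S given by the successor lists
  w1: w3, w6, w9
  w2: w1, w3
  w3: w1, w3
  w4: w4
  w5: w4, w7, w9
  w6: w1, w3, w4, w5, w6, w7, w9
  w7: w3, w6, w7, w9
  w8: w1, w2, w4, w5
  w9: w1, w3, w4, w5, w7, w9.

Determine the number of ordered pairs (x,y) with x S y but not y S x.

Enumerating: (w2,w1), (w2,w3), (w5,w4), (w5,w7), (w6,w3), (w6,w4), (w6,w5), (w6,w9), (w7,w3), (w8,w1), (w8,w2), (w8,w4), (w8,w5), (w9,w3), (w9,w4).

15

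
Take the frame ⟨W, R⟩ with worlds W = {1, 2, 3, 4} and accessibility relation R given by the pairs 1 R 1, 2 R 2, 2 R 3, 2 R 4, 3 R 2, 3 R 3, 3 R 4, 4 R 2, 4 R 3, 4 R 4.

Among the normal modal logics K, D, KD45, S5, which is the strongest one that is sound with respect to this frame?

Serial (axiom D): yes — every world has a successor (e.g. 1 R 1).
Euclidean (axiom 5): yes — any two successors of a common world are R-related.
Transitive (axiom 4): yes — every two-step R-path is closed by a direct edge.
Reflexive (axiom T): yes — every world is R-related to itself.
So F validates K, D, KD45, S5. The strongest is S5.

S5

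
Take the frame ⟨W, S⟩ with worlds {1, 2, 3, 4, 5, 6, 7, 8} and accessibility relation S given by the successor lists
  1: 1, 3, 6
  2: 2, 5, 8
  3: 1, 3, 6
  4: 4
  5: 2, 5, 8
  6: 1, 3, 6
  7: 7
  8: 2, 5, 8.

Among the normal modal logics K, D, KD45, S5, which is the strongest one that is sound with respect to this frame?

Serial (axiom D): yes — every world has a successor (e.g. 1 S 1).
Euclidean (axiom 5): yes — any two successors of a common world are S-related.
Transitive (axiom 4): yes — every two-step S-path is closed by a direct edge.
Reflexive (axiom T): yes — every world is S-related to itself.
So F validates K, D, KD45, S5. The strongest is S5.

S5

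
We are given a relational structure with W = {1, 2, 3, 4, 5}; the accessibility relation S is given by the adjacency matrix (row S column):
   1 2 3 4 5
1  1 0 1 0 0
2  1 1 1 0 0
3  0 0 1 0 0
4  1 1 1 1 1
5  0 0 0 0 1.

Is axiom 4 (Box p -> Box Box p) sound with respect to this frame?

The schema 4 characterises exactly the transitive frames.
Transitive: yes — every two-step S-path is closed by a direct edge.

Yes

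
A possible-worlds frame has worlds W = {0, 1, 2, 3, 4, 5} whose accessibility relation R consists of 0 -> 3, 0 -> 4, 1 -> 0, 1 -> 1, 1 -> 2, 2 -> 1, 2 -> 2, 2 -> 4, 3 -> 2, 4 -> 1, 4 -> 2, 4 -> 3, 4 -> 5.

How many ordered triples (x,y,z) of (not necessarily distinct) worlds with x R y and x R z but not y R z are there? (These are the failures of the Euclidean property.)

Enumerating: (0,3,3), (0,3,4), (0,4,4), (1,0,0), (1,0,1), (1,0,2), (1,2,0), (2,1,4), (2,4,4), (4,1,3), (4,1,5), (4,2,3), … and 8 more.
Total: 20.

20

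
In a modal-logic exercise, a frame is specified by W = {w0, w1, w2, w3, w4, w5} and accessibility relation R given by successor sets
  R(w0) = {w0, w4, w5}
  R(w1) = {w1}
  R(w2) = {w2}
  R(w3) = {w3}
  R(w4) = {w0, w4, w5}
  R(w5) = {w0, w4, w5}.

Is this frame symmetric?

Symmetric: yes — every pair in R has its reverse in R.

Yes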